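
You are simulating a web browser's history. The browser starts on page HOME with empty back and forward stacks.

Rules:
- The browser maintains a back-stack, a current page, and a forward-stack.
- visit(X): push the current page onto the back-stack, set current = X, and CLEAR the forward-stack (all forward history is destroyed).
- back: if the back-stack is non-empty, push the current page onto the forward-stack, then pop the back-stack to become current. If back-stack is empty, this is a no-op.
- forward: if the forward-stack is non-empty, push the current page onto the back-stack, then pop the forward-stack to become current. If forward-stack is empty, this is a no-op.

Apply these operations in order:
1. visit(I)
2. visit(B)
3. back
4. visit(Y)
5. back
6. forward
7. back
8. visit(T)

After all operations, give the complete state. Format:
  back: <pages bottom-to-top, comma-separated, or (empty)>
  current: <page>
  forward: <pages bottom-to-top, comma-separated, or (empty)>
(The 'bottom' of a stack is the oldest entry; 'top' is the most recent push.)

Answer: back: HOME,I
current: T
forward: (empty)

Derivation:
After 1 (visit(I)): cur=I back=1 fwd=0
After 2 (visit(B)): cur=B back=2 fwd=0
After 3 (back): cur=I back=1 fwd=1
After 4 (visit(Y)): cur=Y back=2 fwd=0
After 5 (back): cur=I back=1 fwd=1
After 6 (forward): cur=Y back=2 fwd=0
After 7 (back): cur=I back=1 fwd=1
After 8 (visit(T)): cur=T back=2 fwd=0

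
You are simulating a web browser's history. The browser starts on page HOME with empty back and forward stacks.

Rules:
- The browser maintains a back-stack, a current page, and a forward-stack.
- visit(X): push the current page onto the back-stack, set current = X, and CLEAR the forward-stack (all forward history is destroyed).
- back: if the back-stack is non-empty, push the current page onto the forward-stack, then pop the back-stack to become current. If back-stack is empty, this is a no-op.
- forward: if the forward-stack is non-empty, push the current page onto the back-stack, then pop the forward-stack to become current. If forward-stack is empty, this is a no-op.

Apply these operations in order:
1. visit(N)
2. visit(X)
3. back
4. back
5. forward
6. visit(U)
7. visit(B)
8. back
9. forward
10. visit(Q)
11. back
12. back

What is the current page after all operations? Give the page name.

Answer: U

Derivation:
After 1 (visit(N)): cur=N back=1 fwd=0
After 2 (visit(X)): cur=X back=2 fwd=0
After 3 (back): cur=N back=1 fwd=1
After 4 (back): cur=HOME back=0 fwd=2
After 5 (forward): cur=N back=1 fwd=1
After 6 (visit(U)): cur=U back=2 fwd=0
After 7 (visit(B)): cur=B back=3 fwd=0
After 8 (back): cur=U back=2 fwd=1
After 9 (forward): cur=B back=3 fwd=0
After 10 (visit(Q)): cur=Q back=4 fwd=0
After 11 (back): cur=B back=3 fwd=1
After 12 (back): cur=U back=2 fwd=2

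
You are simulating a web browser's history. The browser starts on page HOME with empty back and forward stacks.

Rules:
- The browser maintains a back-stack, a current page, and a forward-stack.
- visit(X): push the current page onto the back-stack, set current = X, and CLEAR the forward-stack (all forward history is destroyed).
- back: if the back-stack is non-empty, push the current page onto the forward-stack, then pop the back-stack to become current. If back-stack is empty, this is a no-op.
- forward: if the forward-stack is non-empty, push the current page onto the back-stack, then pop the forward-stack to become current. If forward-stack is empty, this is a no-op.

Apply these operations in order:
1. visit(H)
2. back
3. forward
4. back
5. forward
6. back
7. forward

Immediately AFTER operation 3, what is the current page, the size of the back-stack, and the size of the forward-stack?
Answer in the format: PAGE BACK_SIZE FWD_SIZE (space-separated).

After 1 (visit(H)): cur=H back=1 fwd=0
After 2 (back): cur=HOME back=0 fwd=1
After 3 (forward): cur=H back=1 fwd=0

H 1 0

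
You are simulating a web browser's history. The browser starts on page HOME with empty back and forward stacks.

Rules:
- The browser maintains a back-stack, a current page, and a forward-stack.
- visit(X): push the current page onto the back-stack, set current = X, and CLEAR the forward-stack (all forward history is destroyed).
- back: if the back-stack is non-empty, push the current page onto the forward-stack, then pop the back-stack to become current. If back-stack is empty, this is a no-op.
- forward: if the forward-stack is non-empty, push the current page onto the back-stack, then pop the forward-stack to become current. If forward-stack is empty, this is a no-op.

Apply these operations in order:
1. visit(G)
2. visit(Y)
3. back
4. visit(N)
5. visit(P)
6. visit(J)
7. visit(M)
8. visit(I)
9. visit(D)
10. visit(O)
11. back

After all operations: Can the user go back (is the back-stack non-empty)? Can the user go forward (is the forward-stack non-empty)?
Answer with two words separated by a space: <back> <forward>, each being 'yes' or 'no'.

Answer: yes yes

Derivation:
After 1 (visit(G)): cur=G back=1 fwd=0
After 2 (visit(Y)): cur=Y back=2 fwd=0
After 3 (back): cur=G back=1 fwd=1
After 4 (visit(N)): cur=N back=2 fwd=0
After 5 (visit(P)): cur=P back=3 fwd=0
After 6 (visit(J)): cur=J back=4 fwd=0
After 7 (visit(M)): cur=M back=5 fwd=0
After 8 (visit(I)): cur=I back=6 fwd=0
After 9 (visit(D)): cur=D back=7 fwd=0
After 10 (visit(O)): cur=O back=8 fwd=0
After 11 (back): cur=D back=7 fwd=1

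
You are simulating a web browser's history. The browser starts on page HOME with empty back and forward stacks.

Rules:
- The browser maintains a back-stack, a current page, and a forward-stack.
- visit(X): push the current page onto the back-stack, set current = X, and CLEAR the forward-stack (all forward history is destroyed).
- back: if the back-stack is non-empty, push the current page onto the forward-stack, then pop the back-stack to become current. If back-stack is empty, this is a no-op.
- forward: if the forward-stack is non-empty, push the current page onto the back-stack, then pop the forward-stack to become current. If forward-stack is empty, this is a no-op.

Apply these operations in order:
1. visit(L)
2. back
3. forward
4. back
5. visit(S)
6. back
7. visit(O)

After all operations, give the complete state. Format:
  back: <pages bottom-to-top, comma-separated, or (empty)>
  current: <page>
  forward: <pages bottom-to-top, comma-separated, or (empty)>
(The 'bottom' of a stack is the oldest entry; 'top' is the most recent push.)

Answer: back: HOME
current: O
forward: (empty)

Derivation:
After 1 (visit(L)): cur=L back=1 fwd=0
After 2 (back): cur=HOME back=0 fwd=1
After 3 (forward): cur=L back=1 fwd=0
After 4 (back): cur=HOME back=0 fwd=1
After 5 (visit(S)): cur=S back=1 fwd=0
After 6 (back): cur=HOME back=0 fwd=1
After 7 (visit(O)): cur=O back=1 fwd=0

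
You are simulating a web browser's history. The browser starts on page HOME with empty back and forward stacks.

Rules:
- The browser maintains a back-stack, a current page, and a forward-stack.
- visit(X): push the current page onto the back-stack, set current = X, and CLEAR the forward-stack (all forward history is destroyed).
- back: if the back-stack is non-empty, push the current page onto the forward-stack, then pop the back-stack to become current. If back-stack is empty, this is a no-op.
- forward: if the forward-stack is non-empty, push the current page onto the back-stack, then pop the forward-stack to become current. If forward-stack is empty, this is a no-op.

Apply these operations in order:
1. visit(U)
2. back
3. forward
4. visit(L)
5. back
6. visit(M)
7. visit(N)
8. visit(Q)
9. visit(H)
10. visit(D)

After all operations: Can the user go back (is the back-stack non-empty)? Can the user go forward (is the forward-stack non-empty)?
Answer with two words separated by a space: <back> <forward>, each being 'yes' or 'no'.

Answer: yes no

Derivation:
After 1 (visit(U)): cur=U back=1 fwd=0
After 2 (back): cur=HOME back=0 fwd=1
After 3 (forward): cur=U back=1 fwd=0
After 4 (visit(L)): cur=L back=2 fwd=0
After 5 (back): cur=U back=1 fwd=1
After 6 (visit(M)): cur=M back=2 fwd=0
After 7 (visit(N)): cur=N back=3 fwd=0
After 8 (visit(Q)): cur=Q back=4 fwd=0
After 9 (visit(H)): cur=H back=5 fwd=0
After 10 (visit(D)): cur=D back=6 fwd=0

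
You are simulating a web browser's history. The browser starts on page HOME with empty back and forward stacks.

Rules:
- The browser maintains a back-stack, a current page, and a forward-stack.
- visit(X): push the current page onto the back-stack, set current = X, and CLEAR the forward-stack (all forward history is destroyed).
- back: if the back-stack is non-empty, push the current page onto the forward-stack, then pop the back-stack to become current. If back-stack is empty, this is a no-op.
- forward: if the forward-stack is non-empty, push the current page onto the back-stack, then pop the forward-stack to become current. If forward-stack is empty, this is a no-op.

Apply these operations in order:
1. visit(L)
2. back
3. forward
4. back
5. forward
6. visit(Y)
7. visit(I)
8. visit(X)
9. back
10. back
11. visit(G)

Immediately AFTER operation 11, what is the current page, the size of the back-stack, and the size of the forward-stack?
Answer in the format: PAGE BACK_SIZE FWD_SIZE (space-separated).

After 1 (visit(L)): cur=L back=1 fwd=0
After 2 (back): cur=HOME back=0 fwd=1
After 3 (forward): cur=L back=1 fwd=0
After 4 (back): cur=HOME back=0 fwd=1
After 5 (forward): cur=L back=1 fwd=0
After 6 (visit(Y)): cur=Y back=2 fwd=0
After 7 (visit(I)): cur=I back=3 fwd=0
After 8 (visit(X)): cur=X back=4 fwd=0
After 9 (back): cur=I back=3 fwd=1
After 10 (back): cur=Y back=2 fwd=2
After 11 (visit(G)): cur=G back=3 fwd=0

G 3 0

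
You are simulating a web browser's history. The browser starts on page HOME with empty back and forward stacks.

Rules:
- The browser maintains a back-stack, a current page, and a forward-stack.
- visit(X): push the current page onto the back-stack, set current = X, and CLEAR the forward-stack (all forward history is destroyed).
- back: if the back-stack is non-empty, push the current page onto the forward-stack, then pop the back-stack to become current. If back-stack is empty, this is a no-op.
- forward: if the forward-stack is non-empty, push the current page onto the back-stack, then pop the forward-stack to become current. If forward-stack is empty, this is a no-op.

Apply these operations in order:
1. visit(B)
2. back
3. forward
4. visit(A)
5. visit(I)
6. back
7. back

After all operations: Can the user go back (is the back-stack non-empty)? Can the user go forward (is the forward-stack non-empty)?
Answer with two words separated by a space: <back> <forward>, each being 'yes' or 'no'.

Answer: yes yes

Derivation:
After 1 (visit(B)): cur=B back=1 fwd=0
After 2 (back): cur=HOME back=0 fwd=1
After 3 (forward): cur=B back=1 fwd=0
After 4 (visit(A)): cur=A back=2 fwd=0
After 5 (visit(I)): cur=I back=3 fwd=0
After 6 (back): cur=A back=2 fwd=1
After 7 (back): cur=B back=1 fwd=2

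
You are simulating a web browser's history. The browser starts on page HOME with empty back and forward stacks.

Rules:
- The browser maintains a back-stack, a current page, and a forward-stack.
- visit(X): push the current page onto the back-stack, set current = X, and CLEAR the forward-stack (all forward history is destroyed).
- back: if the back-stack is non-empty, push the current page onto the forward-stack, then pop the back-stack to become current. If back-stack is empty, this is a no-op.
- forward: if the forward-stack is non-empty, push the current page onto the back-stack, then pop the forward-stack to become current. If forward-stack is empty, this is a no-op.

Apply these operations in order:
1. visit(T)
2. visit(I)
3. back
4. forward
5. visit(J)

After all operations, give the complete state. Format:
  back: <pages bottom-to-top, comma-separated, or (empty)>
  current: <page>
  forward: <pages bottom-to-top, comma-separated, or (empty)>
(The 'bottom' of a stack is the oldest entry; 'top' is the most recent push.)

After 1 (visit(T)): cur=T back=1 fwd=0
After 2 (visit(I)): cur=I back=2 fwd=0
After 3 (back): cur=T back=1 fwd=1
After 4 (forward): cur=I back=2 fwd=0
After 5 (visit(J)): cur=J back=3 fwd=0

Answer: back: HOME,T,I
current: J
forward: (empty)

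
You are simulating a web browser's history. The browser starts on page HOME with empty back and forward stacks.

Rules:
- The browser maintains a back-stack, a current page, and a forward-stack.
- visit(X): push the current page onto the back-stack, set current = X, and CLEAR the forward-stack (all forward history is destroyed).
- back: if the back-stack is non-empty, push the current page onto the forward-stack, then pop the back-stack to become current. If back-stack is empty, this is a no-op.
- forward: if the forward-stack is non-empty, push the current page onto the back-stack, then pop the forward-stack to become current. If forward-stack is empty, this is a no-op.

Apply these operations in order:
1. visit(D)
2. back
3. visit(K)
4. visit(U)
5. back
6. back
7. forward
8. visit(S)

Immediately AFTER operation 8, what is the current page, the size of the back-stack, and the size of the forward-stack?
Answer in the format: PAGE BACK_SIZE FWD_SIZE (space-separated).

After 1 (visit(D)): cur=D back=1 fwd=0
After 2 (back): cur=HOME back=0 fwd=1
After 3 (visit(K)): cur=K back=1 fwd=0
After 4 (visit(U)): cur=U back=2 fwd=0
After 5 (back): cur=K back=1 fwd=1
After 6 (back): cur=HOME back=0 fwd=2
After 7 (forward): cur=K back=1 fwd=1
After 8 (visit(S)): cur=S back=2 fwd=0

S 2 0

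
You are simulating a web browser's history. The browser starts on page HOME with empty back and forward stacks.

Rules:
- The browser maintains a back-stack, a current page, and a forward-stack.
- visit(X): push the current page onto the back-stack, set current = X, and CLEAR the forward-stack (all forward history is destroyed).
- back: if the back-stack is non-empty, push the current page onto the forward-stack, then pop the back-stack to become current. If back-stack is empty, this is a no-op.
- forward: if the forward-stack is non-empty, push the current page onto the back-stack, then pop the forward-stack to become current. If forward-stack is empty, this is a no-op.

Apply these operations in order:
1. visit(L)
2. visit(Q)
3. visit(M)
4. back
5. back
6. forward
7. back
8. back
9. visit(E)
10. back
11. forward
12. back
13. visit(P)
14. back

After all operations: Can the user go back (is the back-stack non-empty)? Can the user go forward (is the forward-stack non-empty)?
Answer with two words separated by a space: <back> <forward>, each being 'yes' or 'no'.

Answer: no yes

Derivation:
After 1 (visit(L)): cur=L back=1 fwd=0
After 2 (visit(Q)): cur=Q back=2 fwd=0
After 3 (visit(M)): cur=M back=3 fwd=0
After 4 (back): cur=Q back=2 fwd=1
After 5 (back): cur=L back=1 fwd=2
After 6 (forward): cur=Q back=2 fwd=1
After 7 (back): cur=L back=1 fwd=2
After 8 (back): cur=HOME back=0 fwd=3
After 9 (visit(E)): cur=E back=1 fwd=0
After 10 (back): cur=HOME back=0 fwd=1
After 11 (forward): cur=E back=1 fwd=0
After 12 (back): cur=HOME back=0 fwd=1
After 13 (visit(P)): cur=P back=1 fwd=0
After 14 (back): cur=HOME back=0 fwd=1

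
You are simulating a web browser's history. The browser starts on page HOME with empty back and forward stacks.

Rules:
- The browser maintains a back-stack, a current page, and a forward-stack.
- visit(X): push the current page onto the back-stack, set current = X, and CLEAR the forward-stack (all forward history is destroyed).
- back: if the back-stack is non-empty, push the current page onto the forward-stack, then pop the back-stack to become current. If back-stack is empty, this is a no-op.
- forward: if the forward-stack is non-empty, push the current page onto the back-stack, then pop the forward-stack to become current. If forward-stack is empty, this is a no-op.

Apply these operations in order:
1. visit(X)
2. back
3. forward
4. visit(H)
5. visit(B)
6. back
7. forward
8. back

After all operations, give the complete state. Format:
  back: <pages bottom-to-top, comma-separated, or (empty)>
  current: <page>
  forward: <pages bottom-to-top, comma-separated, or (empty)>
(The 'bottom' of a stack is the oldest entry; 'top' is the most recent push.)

After 1 (visit(X)): cur=X back=1 fwd=0
After 2 (back): cur=HOME back=0 fwd=1
After 3 (forward): cur=X back=1 fwd=0
After 4 (visit(H)): cur=H back=2 fwd=0
After 5 (visit(B)): cur=B back=3 fwd=0
After 6 (back): cur=H back=2 fwd=1
After 7 (forward): cur=B back=3 fwd=0
After 8 (back): cur=H back=2 fwd=1

Answer: back: HOME,X
current: H
forward: B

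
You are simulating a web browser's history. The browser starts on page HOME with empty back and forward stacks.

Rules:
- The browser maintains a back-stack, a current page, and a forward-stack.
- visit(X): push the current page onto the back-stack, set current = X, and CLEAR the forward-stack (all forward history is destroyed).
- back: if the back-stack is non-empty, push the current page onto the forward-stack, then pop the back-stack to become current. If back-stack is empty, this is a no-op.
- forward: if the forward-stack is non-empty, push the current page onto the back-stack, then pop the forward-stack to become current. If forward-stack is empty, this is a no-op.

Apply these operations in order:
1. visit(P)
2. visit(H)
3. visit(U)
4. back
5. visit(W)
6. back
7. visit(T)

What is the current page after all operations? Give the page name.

Answer: T

Derivation:
After 1 (visit(P)): cur=P back=1 fwd=0
After 2 (visit(H)): cur=H back=2 fwd=0
After 3 (visit(U)): cur=U back=3 fwd=0
After 4 (back): cur=H back=2 fwd=1
After 5 (visit(W)): cur=W back=3 fwd=0
After 6 (back): cur=H back=2 fwd=1
After 7 (visit(T)): cur=T back=3 fwd=0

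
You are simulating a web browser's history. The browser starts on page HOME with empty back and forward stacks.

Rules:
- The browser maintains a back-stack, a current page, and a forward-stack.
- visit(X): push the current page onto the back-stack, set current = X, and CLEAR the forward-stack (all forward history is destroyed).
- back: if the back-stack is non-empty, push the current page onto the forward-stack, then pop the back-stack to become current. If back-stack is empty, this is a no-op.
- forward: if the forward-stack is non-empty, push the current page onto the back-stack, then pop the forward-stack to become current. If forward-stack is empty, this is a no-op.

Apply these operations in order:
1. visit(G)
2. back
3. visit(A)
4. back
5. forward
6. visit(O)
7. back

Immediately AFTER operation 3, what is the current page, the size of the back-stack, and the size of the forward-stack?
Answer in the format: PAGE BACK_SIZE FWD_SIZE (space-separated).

After 1 (visit(G)): cur=G back=1 fwd=0
After 2 (back): cur=HOME back=0 fwd=1
After 3 (visit(A)): cur=A back=1 fwd=0

A 1 0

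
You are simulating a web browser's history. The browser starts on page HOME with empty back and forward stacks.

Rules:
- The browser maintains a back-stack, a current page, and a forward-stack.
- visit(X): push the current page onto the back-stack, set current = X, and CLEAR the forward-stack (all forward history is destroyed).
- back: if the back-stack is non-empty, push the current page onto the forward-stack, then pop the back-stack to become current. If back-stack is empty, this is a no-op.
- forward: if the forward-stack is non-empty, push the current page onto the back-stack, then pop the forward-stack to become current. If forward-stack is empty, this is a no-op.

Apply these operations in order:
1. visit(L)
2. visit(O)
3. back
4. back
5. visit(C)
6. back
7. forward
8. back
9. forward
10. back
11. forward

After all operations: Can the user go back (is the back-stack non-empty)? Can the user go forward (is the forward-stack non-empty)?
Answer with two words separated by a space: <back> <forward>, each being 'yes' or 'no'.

After 1 (visit(L)): cur=L back=1 fwd=0
After 2 (visit(O)): cur=O back=2 fwd=0
After 3 (back): cur=L back=1 fwd=1
After 4 (back): cur=HOME back=0 fwd=2
After 5 (visit(C)): cur=C back=1 fwd=0
After 6 (back): cur=HOME back=0 fwd=1
After 7 (forward): cur=C back=1 fwd=0
After 8 (back): cur=HOME back=0 fwd=1
After 9 (forward): cur=C back=1 fwd=0
After 10 (back): cur=HOME back=0 fwd=1
After 11 (forward): cur=C back=1 fwd=0

Answer: yes no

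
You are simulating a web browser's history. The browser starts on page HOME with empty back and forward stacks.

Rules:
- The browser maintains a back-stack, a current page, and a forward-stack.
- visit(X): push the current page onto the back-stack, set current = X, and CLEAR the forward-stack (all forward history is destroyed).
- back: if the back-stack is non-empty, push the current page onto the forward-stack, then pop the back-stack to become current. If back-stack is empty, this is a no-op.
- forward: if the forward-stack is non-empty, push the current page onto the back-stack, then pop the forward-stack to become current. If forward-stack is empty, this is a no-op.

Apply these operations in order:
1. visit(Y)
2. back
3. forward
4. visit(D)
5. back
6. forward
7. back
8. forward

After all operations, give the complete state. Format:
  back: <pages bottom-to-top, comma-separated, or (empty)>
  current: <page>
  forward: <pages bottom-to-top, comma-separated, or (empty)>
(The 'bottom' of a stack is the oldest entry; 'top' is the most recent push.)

After 1 (visit(Y)): cur=Y back=1 fwd=0
After 2 (back): cur=HOME back=0 fwd=1
After 3 (forward): cur=Y back=1 fwd=0
After 4 (visit(D)): cur=D back=2 fwd=0
After 5 (back): cur=Y back=1 fwd=1
After 6 (forward): cur=D back=2 fwd=0
After 7 (back): cur=Y back=1 fwd=1
After 8 (forward): cur=D back=2 fwd=0

Answer: back: HOME,Y
current: D
forward: (empty)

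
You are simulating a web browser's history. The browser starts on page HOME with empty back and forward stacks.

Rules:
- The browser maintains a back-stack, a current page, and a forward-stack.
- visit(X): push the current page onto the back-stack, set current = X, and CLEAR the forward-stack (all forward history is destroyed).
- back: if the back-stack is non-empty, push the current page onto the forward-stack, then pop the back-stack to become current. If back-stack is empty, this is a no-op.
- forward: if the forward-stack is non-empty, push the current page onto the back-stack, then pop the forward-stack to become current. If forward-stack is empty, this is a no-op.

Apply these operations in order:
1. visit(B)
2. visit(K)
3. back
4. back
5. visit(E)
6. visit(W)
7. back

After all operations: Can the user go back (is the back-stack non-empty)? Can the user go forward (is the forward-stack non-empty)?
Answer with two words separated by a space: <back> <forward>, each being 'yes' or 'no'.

Answer: yes yes

Derivation:
After 1 (visit(B)): cur=B back=1 fwd=0
After 2 (visit(K)): cur=K back=2 fwd=0
After 3 (back): cur=B back=1 fwd=1
After 4 (back): cur=HOME back=0 fwd=2
After 5 (visit(E)): cur=E back=1 fwd=0
After 6 (visit(W)): cur=W back=2 fwd=0
After 7 (back): cur=E back=1 fwd=1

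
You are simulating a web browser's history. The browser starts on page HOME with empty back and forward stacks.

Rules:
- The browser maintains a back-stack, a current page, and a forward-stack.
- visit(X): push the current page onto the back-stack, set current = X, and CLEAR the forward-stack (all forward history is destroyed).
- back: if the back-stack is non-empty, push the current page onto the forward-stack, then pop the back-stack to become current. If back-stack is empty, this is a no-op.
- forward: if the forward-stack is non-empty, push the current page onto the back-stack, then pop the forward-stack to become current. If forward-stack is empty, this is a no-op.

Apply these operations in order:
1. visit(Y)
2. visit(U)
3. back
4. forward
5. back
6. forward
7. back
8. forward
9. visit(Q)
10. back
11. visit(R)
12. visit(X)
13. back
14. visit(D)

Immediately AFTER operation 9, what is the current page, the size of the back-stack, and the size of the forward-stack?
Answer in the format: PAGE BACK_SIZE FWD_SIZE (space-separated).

After 1 (visit(Y)): cur=Y back=1 fwd=0
After 2 (visit(U)): cur=U back=2 fwd=0
After 3 (back): cur=Y back=1 fwd=1
After 4 (forward): cur=U back=2 fwd=0
After 5 (back): cur=Y back=1 fwd=1
After 6 (forward): cur=U back=2 fwd=0
After 7 (back): cur=Y back=1 fwd=1
After 8 (forward): cur=U back=2 fwd=0
After 9 (visit(Q)): cur=Q back=3 fwd=0

Q 3 0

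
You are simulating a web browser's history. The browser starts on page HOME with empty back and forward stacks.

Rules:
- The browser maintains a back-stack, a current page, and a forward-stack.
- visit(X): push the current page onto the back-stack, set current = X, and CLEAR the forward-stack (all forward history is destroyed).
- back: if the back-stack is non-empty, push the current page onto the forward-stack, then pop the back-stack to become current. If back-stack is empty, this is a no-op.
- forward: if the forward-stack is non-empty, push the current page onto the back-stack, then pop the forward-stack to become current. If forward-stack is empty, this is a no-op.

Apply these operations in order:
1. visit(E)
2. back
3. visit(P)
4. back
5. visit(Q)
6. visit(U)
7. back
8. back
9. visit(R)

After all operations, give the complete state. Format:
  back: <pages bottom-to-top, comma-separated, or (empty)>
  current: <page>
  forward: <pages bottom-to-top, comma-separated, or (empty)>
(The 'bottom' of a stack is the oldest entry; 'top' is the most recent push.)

After 1 (visit(E)): cur=E back=1 fwd=0
After 2 (back): cur=HOME back=0 fwd=1
After 3 (visit(P)): cur=P back=1 fwd=0
After 4 (back): cur=HOME back=0 fwd=1
After 5 (visit(Q)): cur=Q back=1 fwd=0
After 6 (visit(U)): cur=U back=2 fwd=0
After 7 (back): cur=Q back=1 fwd=1
After 8 (back): cur=HOME back=0 fwd=2
After 9 (visit(R)): cur=R back=1 fwd=0

Answer: back: HOME
current: R
forward: (empty)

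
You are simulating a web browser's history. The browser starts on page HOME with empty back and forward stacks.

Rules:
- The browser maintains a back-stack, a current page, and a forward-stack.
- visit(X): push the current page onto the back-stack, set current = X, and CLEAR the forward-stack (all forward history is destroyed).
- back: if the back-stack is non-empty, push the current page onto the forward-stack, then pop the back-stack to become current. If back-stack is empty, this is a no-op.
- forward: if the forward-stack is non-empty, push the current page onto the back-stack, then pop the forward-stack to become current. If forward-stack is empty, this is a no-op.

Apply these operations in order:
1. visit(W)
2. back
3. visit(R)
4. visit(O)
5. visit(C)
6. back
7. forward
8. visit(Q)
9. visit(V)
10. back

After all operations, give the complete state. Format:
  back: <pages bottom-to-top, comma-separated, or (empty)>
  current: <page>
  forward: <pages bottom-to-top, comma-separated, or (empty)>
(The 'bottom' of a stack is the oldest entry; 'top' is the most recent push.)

After 1 (visit(W)): cur=W back=1 fwd=0
After 2 (back): cur=HOME back=0 fwd=1
After 3 (visit(R)): cur=R back=1 fwd=0
After 4 (visit(O)): cur=O back=2 fwd=0
After 5 (visit(C)): cur=C back=3 fwd=0
After 6 (back): cur=O back=2 fwd=1
After 7 (forward): cur=C back=3 fwd=0
After 8 (visit(Q)): cur=Q back=4 fwd=0
After 9 (visit(V)): cur=V back=5 fwd=0
After 10 (back): cur=Q back=4 fwd=1

Answer: back: HOME,R,O,C
current: Q
forward: V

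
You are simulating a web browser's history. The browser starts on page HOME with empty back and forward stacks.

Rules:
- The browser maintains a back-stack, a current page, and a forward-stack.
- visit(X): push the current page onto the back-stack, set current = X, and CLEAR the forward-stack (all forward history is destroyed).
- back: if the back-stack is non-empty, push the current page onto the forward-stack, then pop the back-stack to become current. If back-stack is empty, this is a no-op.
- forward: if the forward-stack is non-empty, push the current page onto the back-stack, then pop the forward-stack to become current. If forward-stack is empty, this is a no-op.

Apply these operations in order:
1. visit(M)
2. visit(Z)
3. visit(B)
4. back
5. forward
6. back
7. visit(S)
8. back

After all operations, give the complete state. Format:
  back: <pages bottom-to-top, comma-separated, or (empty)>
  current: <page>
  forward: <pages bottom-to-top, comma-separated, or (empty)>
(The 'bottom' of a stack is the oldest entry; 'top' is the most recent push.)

Answer: back: HOME,M
current: Z
forward: S

Derivation:
After 1 (visit(M)): cur=M back=1 fwd=0
After 2 (visit(Z)): cur=Z back=2 fwd=0
After 3 (visit(B)): cur=B back=3 fwd=0
After 4 (back): cur=Z back=2 fwd=1
After 5 (forward): cur=B back=3 fwd=0
After 6 (back): cur=Z back=2 fwd=1
After 7 (visit(S)): cur=S back=3 fwd=0
After 8 (back): cur=Z back=2 fwd=1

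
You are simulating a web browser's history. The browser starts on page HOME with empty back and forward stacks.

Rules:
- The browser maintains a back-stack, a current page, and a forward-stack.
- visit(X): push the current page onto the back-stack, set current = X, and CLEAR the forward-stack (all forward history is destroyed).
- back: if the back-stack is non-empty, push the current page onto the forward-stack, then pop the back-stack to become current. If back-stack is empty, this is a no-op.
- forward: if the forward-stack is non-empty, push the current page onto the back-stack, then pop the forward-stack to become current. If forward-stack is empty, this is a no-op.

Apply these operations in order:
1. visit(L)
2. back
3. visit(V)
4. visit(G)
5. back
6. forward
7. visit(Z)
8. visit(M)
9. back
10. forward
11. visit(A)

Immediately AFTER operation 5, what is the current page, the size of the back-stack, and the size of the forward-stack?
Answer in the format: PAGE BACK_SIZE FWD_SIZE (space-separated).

After 1 (visit(L)): cur=L back=1 fwd=0
After 2 (back): cur=HOME back=0 fwd=1
After 3 (visit(V)): cur=V back=1 fwd=0
After 4 (visit(G)): cur=G back=2 fwd=0
After 5 (back): cur=V back=1 fwd=1

V 1 1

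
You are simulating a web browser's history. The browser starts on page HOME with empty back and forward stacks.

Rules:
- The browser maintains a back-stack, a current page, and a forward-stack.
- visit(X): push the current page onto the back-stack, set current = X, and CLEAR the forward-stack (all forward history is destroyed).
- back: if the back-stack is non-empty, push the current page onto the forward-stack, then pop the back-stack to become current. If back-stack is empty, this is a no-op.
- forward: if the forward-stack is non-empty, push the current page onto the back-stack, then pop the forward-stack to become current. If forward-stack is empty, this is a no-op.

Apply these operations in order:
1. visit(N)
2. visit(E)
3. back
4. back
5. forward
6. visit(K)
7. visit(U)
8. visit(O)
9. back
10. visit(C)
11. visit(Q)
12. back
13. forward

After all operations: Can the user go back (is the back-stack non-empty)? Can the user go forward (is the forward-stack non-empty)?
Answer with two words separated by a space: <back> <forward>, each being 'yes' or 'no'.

After 1 (visit(N)): cur=N back=1 fwd=0
After 2 (visit(E)): cur=E back=2 fwd=0
After 3 (back): cur=N back=1 fwd=1
After 4 (back): cur=HOME back=0 fwd=2
After 5 (forward): cur=N back=1 fwd=1
After 6 (visit(K)): cur=K back=2 fwd=0
After 7 (visit(U)): cur=U back=3 fwd=0
After 8 (visit(O)): cur=O back=4 fwd=0
After 9 (back): cur=U back=3 fwd=1
After 10 (visit(C)): cur=C back=4 fwd=0
After 11 (visit(Q)): cur=Q back=5 fwd=0
After 12 (back): cur=C back=4 fwd=1
After 13 (forward): cur=Q back=5 fwd=0

Answer: yes no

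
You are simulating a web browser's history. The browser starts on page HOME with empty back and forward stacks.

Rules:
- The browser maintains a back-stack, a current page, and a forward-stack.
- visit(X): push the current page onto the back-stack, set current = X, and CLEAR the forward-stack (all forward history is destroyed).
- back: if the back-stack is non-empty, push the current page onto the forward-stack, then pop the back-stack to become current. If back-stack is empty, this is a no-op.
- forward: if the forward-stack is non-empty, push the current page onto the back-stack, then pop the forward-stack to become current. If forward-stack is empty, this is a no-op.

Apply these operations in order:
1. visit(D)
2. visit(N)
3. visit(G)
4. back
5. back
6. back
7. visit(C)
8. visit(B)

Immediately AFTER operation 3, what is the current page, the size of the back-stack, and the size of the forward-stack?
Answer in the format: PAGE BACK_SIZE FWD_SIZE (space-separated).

After 1 (visit(D)): cur=D back=1 fwd=0
After 2 (visit(N)): cur=N back=2 fwd=0
After 3 (visit(G)): cur=G back=3 fwd=0

G 3 0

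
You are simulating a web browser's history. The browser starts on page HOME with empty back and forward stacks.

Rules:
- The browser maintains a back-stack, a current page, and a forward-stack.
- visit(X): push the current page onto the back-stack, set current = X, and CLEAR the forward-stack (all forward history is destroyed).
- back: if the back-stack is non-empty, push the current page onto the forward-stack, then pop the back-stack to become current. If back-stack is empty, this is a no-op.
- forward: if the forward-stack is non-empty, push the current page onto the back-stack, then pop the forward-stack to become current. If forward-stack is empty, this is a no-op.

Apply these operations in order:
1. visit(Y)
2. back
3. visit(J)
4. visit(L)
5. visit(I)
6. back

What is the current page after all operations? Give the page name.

After 1 (visit(Y)): cur=Y back=1 fwd=0
After 2 (back): cur=HOME back=0 fwd=1
After 3 (visit(J)): cur=J back=1 fwd=0
After 4 (visit(L)): cur=L back=2 fwd=0
After 5 (visit(I)): cur=I back=3 fwd=0
After 6 (back): cur=L back=2 fwd=1

Answer: L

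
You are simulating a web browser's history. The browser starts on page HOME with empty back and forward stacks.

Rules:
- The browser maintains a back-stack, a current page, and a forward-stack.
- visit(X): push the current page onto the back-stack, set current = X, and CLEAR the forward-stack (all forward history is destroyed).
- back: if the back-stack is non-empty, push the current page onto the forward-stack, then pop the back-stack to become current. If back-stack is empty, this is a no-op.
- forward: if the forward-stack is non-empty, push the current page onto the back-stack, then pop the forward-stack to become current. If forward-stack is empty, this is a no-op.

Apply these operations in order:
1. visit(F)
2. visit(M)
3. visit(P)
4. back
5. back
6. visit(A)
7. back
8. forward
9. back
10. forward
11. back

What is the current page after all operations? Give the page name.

Answer: F

Derivation:
After 1 (visit(F)): cur=F back=1 fwd=0
After 2 (visit(M)): cur=M back=2 fwd=0
After 3 (visit(P)): cur=P back=3 fwd=0
After 4 (back): cur=M back=2 fwd=1
After 5 (back): cur=F back=1 fwd=2
After 6 (visit(A)): cur=A back=2 fwd=0
After 7 (back): cur=F back=1 fwd=1
After 8 (forward): cur=A back=2 fwd=0
After 9 (back): cur=F back=1 fwd=1
After 10 (forward): cur=A back=2 fwd=0
After 11 (back): cur=F back=1 fwd=1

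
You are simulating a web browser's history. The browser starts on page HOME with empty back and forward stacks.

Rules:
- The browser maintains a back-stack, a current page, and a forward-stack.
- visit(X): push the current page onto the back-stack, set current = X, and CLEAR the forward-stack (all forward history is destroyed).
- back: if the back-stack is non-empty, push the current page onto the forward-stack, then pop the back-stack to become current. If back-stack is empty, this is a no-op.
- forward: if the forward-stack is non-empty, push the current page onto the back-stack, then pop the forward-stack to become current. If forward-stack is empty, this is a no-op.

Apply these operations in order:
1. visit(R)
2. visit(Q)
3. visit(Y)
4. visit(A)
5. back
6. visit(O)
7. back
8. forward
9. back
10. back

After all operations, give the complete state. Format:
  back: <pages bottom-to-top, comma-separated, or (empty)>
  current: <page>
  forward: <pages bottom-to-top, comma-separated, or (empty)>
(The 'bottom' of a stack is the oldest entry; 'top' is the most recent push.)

After 1 (visit(R)): cur=R back=1 fwd=0
After 2 (visit(Q)): cur=Q back=2 fwd=0
After 3 (visit(Y)): cur=Y back=3 fwd=0
After 4 (visit(A)): cur=A back=4 fwd=0
After 5 (back): cur=Y back=3 fwd=1
After 6 (visit(O)): cur=O back=4 fwd=0
After 7 (back): cur=Y back=3 fwd=1
After 8 (forward): cur=O back=4 fwd=0
After 9 (back): cur=Y back=3 fwd=1
After 10 (back): cur=Q back=2 fwd=2

Answer: back: HOME,R
current: Q
forward: O,Y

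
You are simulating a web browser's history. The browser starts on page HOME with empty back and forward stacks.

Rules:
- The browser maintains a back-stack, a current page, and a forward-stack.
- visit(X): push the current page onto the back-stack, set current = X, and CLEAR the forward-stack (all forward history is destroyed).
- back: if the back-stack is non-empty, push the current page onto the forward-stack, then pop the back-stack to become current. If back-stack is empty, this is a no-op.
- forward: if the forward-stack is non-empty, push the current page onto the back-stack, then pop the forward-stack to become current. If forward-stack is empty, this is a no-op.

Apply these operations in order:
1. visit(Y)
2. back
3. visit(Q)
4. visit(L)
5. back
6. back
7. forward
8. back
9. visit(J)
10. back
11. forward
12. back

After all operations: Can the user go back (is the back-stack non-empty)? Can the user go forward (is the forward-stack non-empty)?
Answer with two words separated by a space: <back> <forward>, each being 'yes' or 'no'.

After 1 (visit(Y)): cur=Y back=1 fwd=0
After 2 (back): cur=HOME back=0 fwd=1
After 3 (visit(Q)): cur=Q back=1 fwd=0
After 4 (visit(L)): cur=L back=2 fwd=0
After 5 (back): cur=Q back=1 fwd=1
After 6 (back): cur=HOME back=0 fwd=2
After 7 (forward): cur=Q back=1 fwd=1
After 8 (back): cur=HOME back=0 fwd=2
After 9 (visit(J)): cur=J back=1 fwd=0
After 10 (back): cur=HOME back=0 fwd=1
After 11 (forward): cur=J back=1 fwd=0
After 12 (back): cur=HOME back=0 fwd=1

Answer: no yes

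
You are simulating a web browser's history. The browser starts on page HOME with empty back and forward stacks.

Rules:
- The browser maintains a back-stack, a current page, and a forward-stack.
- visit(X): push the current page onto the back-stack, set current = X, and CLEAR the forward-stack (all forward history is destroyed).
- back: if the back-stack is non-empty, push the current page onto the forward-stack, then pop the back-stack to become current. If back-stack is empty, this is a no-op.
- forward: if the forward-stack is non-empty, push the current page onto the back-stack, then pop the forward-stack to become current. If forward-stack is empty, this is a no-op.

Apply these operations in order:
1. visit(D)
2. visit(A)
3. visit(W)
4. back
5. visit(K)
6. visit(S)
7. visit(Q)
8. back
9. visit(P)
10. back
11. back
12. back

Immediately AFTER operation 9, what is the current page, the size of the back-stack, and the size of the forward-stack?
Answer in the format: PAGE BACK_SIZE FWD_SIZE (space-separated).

After 1 (visit(D)): cur=D back=1 fwd=0
After 2 (visit(A)): cur=A back=2 fwd=0
After 3 (visit(W)): cur=W back=3 fwd=0
After 4 (back): cur=A back=2 fwd=1
After 5 (visit(K)): cur=K back=3 fwd=0
After 6 (visit(S)): cur=S back=4 fwd=0
After 7 (visit(Q)): cur=Q back=5 fwd=0
After 8 (back): cur=S back=4 fwd=1
After 9 (visit(P)): cur=P back=5 fwd=0

P 5 0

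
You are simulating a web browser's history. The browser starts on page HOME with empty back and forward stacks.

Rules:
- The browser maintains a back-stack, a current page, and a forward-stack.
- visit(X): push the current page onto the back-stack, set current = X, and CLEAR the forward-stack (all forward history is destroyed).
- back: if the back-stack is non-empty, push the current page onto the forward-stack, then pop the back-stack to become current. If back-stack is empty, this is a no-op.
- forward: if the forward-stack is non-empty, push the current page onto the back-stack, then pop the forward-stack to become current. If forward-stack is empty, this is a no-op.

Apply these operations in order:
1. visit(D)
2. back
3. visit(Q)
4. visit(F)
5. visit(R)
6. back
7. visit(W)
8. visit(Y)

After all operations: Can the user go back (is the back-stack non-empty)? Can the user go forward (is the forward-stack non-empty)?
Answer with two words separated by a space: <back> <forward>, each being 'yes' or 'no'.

After 1 (visit(D)): cur=D back=1 fwd=0
After 2 (back): cur=HOME back=0 fwd=1
After 3 (visit(Q)): cur=Q back=1 fwd=0
After 4 (visit(F)): cur=F back=2 fwd=0
After 5 (visit(R)): cur=R back=3 fwd=0
After 6 (back): cur=F back=2 fwd=1
After 7 (visit(W)): cur=W back=3 fwd=0
After 8 (visit(Y)): cur=Y back=4 fwd=0

Answer: yes no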